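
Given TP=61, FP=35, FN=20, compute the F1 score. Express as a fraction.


Precision = 61/96 = 61/96. Recall = 61/81 = 61/81. F1 = 2*P*R/(P+R) = 122/177.

122/177


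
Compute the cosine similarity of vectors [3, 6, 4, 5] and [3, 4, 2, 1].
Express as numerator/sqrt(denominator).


dot = 46. |a|^2 = 86, |b|^2 = 30. cos = 46/sqrt(2580).

46/sqrt(2580)


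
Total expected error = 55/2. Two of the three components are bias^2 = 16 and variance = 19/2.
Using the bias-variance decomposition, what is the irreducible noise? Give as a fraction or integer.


Total error = bias^2 + variance + irreducible noise. So irreducible noise = 55/2 - 16 - 19/2 = 2.

2


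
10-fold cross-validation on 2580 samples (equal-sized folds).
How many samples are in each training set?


Each validation fold has 2580/10 = 258 samples. Training set = 2580 - 258 = 2322.

2322


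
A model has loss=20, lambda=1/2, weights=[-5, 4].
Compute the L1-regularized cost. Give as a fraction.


L1 norm = sum(|w|) = 9. J = 20 + 1/2 * 9 = 49/2.

49/2


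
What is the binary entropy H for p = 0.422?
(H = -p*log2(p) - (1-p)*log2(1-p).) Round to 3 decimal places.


H = -0.422*log2(0.422) - 0.578*log2(0.578) = 0.982.

0.982


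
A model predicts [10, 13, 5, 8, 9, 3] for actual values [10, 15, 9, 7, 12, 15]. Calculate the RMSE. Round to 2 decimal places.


MSE = 29.0000. RMSE = sqrt(29.0000) = 5.39.

5.39


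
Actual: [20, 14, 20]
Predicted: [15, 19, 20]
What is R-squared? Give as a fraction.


Mean(y) = 18. SS_res = 50. SS_tot = 24. R^2 = 1 - 50/(24) = -13/12.

-13/12


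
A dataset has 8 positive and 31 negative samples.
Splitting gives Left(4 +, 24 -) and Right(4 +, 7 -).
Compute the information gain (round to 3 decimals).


H(parent) = 0.7321. H(left) = 0.5917, H(right) = 0.9457. Weighted = (28/39)*0.5917 + (11/39)*0.9457 = 0.6915. IG = 0.7321 - 0.6915 = 0.0406, which rounds to 0.041.

0.041


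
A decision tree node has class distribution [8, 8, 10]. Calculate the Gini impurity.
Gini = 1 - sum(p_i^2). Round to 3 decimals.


Total = 26. Proportions: 8/26, 8/26, 10/26. sum(p_i^2) = 0.3373. Gini = 1 - 0.3373 = 0.6627, which rounds to 0.663.

0.663


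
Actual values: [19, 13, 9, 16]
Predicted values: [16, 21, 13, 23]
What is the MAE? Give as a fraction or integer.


MAE = (1/4) * (|19-16|=3 + |13-21|=8 + |9-13|=4 + |16-23|=7). Sum = 22. MAE = 11/2.

11/2


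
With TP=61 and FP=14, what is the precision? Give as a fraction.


Precision = TP / (TP + FP) = 61 / 75 = 61/75.

61/75


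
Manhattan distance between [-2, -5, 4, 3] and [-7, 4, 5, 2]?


d = sum of absolute differences: |-2--7|=5 + |-5-4|=9 + |4-5|=1 + |3-2|=1 = 16.

16


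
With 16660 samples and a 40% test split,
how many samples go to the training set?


Test set = 16660 * 40% = 6664. Training set = 16660 - 6664 = 9996.

9996


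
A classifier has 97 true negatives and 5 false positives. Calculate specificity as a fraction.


Specificity = TN / (TN + FP) = 97 / 102 = 97/102.

97/102


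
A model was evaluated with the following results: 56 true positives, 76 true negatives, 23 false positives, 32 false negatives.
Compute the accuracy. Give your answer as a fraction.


Accuracy = (TP + TN) / (TP + TN + FP + FN) = (56 + 76) / 187 = 12/17.

12/17


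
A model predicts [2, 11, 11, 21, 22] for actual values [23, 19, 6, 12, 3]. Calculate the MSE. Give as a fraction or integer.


MSE = (1/5) * ((23-2)^2=441 + (19-11)^2=64 + (6-11)^2=25 + (12-21)^2=81 + (3-22)^2=361). Sum = 972. MSE = 972/5.

972/5


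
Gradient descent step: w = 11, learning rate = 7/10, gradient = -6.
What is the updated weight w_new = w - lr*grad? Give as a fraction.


w_new = 11 - 7/10 * -6 = 11 - -21/5 = 76/5.

76/5


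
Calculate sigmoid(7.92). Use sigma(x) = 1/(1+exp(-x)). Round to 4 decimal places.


sigma(7.92) = 1/(1+e^(-7.92)) = 1/(1+0.000363) = 1/1.000363 = 0.9996.

0.9996


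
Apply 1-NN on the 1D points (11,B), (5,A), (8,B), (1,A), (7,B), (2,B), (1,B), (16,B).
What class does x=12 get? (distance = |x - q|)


Distances: |11-12|=1, |5-12|=7, |8-12|=4, |1-12|=11, |7-12|=5, |2-12|=10, |1-12|=11, |16-12|=4. 1 nearest: (11,B). Counts: {'B': 1}. Majority class: B.

B


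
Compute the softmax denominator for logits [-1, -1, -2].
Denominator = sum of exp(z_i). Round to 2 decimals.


Denom = e^-1=0.3679 + e^-1=0.3679 + e^-2=0.1353. Sum = 0.8711, which rounds to 0.87.

0.87


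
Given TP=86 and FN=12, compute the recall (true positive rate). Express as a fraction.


Recall = TP / (TP + FN) = 86 / 98 = 43/49.

43/49


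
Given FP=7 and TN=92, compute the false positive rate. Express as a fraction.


FPR = FP / (FP + TN) = 7 / 99 = 7/99.

7/99


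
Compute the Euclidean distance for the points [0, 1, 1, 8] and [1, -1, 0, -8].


d = sqrt(sum of squared differences). (0-1)^2=1, (1--1)^2=4, (1-0)^2=1, (8--8)^2=256. Sum = 262.

sqrt(262)


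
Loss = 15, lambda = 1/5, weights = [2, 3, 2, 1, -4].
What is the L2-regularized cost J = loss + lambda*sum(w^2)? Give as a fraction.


L2 sq norm = sum(w^2) = 34. J = 15 + 1/5 * 34 = 109/5.

109/5


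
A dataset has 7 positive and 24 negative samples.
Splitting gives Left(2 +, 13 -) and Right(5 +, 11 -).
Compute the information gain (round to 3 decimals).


H(parent) = 0.7706. H(left) = 0.5665, H(right) = 0.8960. Weighted = (15/31)*0.5665 + (16/31)*0.8960 = 0.7366. IG = 0.7706 - 0.7366 = 0.0340, which rounds to 0.034.

0.034


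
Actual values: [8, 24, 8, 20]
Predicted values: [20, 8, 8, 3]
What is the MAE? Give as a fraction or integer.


MAE = (1/4) * (|8-20|=12 + |24-8|=16 + |8-8|=0 + |20-3|=17). Sum = 45. MAE = 45/4.

45/4


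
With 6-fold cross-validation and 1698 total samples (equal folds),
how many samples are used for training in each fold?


Each validation fold has 1698/6 = 283 samples. Training set = 1698 - 283 = 1415.

1415


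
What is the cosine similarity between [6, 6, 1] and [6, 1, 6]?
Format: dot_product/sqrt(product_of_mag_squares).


dot = 48. |a|^2 = 73, |b|^2 = 73. cos = 48/sqrt(5329).

48/sqrt(5329)


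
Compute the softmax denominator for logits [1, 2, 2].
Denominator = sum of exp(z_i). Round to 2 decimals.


Denom = e^1=2.7183 + e^2=7.3891 + e^2=7.3891. Sum = 17.4965, which rounds to 17.50.

17.50


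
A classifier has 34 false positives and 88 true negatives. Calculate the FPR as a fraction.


FPR = FP / (FP + TN) = 34 / 122 = 17/61.

17/61


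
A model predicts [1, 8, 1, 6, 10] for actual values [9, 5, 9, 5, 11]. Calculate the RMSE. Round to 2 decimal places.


MSE = 27.8000. RMSE = sqrt(27.8000) = 5.27.

5.27


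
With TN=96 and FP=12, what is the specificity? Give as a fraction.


Specificity = TN / (TN + FP) = 96 / 108 = 8/9.

8/9


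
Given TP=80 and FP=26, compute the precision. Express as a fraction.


Precision = TP / (TP + FP) = 80 / 106 = 40/53.

40/53


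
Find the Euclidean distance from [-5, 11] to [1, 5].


d = sqrt(sum of squared differences). (-5-1)^2=36, (11-5)^2=36. Sum = 72.

sqrt(72)


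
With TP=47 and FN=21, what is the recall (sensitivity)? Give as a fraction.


Recall = TP / (TP + FN) = 47 / 68 = 47/68.

47/68


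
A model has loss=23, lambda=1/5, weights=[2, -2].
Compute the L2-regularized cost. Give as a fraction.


L2 sq norm = sum(w^2) = 8. J = 23 + 1/5 * 8 = 123/5.

123/5


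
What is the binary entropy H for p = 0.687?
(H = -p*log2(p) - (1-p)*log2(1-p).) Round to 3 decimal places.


H = -0.687*log2(0.687) - 0.313*log2(0.313) = 0.897.

0.897


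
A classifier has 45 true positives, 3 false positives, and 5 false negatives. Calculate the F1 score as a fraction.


Precision = 45/48 = 15/16. Recall = 45/50 = 9/10. F1 = 2*P*R/(P+R) = 45/49.

45/49


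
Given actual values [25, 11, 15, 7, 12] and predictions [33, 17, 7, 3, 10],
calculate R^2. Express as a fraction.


Mean(y) = 14. SS_res = 184. SS_tot = 184. R^2 = 1 - 184/(184) = 0.

0


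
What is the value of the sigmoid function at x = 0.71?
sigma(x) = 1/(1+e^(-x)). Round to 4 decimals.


sigma(0.71) = 1/(1+e^(-0.71)) = 1/(1+0.491644) = 1/1.491644 = 0.6704.

0.6704


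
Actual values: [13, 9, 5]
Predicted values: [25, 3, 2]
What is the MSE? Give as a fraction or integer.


MSE = (1/3) * ((13-25)^2=144 + (9-3)^2=36 + (5-2)^2=9). Sum = 189. MSE = 63.

63


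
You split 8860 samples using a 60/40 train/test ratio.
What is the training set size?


Test set = 8860 * 40% = 3544. Training set = 8860 - 3544 = 5316.

5316


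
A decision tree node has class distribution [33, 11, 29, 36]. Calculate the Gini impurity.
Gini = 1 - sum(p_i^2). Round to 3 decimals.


Total = 109. Proportions: 33/109, 11/109, 29/109, 36/109. sum(p_i^2) = 0.2817. Gini = 1 - 0.2817 = 0.7183, which rounds to 0.718.

0.718


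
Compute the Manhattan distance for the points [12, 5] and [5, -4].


d = sum of absolute differences: |12-5|=7 + |5--4|=9 = 16.

16


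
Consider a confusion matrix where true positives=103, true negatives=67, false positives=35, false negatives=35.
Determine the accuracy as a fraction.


Accuracy = (TP + TN) / (TP + TN + FP + FN) = (103 + 67) / 240 = 17/24.

17/24


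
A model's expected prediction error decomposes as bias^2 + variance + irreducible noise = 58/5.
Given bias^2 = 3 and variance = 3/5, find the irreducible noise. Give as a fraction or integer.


Total error = bias^2 + variance + irreducible noise. So irreducible noise = 58/5 - 3 - 3/5 = 8.

8


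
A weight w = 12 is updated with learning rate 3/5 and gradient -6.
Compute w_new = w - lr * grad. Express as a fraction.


w_new = 12 - 3/5 * -6 = 12 - -18/5 = 78/5.

78/5


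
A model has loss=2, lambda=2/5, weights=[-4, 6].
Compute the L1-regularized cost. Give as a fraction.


L1 norm = sum(|w|) = 10. J = 2 + 2/5 * 10 = 6.

6


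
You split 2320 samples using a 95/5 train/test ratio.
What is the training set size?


Test set = 2320 * 5% = 116. Training set = 2320 - 116 = 2204.

2204


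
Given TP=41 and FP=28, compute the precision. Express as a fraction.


Precision = TP / (TP + FP) = 41 / 69 = 41/69.

41/69


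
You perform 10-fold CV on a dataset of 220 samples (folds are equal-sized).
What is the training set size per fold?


Each validation fold has 220/10 = 22 samples. Training set = 220 - 22 = 198.

198


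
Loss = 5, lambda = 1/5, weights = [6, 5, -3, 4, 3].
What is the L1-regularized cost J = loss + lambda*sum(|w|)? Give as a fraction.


L1 norm = sum(|w|) = 21. J = 5 + 1/5 * 21 = 46/5.

46/5


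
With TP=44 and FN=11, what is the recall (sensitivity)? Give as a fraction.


Recall = TP / (TP + FN) = 44 / 55 = 4/5.

4/5


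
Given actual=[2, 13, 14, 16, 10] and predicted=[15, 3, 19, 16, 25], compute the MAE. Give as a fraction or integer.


MAE = (1/5) * (|2-15|=13 + |13-3|=10 + |14-19|=5 + |16-16|=0 + |10-25|=15). Sum = 43. MAE = 43/5.

43/5


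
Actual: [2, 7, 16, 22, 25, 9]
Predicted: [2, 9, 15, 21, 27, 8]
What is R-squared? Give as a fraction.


Mean(y) = 27/2. SS_res = 11. SS_tot = 811/2. R^2 = 1 - 11/(811/2) = 789/811.

789/811


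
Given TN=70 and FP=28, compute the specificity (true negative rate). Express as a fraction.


Specificity = TN / (TN + FP) = 70 / 98 = 5/7.

5/7


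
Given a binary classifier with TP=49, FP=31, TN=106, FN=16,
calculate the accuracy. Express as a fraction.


Accuracy = (TP + TN) / (TP + TN + FP + FN) = (49 + 106) / 202 = 155/202.

155/202


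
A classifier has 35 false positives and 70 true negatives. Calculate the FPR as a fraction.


FPR = FP / (FP + TN) = 35 / 105 = 1/3.

1/3


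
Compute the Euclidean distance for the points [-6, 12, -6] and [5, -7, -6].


d = sqrt(sum of squared differences). (-6-5)^2=121, (12--7)^2=361, (-6--6)^2=0. Sum = 482.

sqrt(482)


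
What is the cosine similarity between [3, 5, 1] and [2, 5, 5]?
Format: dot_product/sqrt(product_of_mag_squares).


dot = 36. |a|^2 = 35, |b|^2 = 54. cos = 36/sqrt(1890).

36/sqrt(1890)


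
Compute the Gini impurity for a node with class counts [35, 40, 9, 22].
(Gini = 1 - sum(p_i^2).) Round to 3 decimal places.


Total = 106. Proportions: 35/106, 40/106, 9/106, 22/106. sum(p_i^2) = 0.3017. Gini = 1 - 0.3017 = 0.6983, which rounds to 0.698.

0.698


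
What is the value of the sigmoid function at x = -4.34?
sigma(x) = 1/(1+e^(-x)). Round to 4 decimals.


sigma(-4.34) = 1/(1+e^(4.34)) = 1/(1+76.707539) = 1/77.707539 = 0.0129.

0.0129


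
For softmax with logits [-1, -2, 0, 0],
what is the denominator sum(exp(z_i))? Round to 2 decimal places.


Denom = e^-1=0.3679 + e^-2=0.1353 + e^0=1.0000 + e^0=1.0000. Sum = 2.5032, which rounds to 2.50.

2.50


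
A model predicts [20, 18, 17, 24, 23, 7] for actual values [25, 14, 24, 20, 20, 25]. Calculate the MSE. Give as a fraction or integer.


MSE = (1/6) * ((25-20)^2=25 + (14-18)^2=16 + (24-17)^2=49 + (20-24)^2=16 + (20-23)^2=9 + (25-7)^2=324). Sum = 439. MSE = 439/6.

439/6


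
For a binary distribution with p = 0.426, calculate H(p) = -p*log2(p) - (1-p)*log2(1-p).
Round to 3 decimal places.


H = -0.426*log2(0.426) - 0.574*log2(0.574) = 0.984.

0.984


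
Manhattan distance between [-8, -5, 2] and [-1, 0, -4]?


d = sum of absolute differences: |-8--1|=7 + |-5-0|=5 + |2--4|=6 = 18.

18


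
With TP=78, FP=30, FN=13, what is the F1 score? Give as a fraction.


Precision = 78/108 = 13/18. Recall = 78/91 = 6/7. F1 = 2*P*R/(P+R) = 156/199.

156/199


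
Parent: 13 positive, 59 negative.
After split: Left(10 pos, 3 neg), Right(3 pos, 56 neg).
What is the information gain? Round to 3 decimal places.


H(parent) = 0.6813. H(left) = 0.7793, H(right) = 0.2900. Weighted = (13/72)*0.7793 + (59/72)*0.2900 = 0.3783. IG = 0.6813 - 0.3783 = 0.3030, which rounds to 0.303.

0.303


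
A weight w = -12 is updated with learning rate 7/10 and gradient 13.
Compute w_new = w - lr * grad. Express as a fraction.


w_new = -12 - 7/10 * 13 = -12 - 91/10 = -211/10.

-211/10


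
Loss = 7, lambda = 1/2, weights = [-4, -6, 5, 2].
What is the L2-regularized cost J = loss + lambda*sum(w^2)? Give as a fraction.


L2 sq norm = sum(w^2) = 81. J = 7 + 1/2 * 81 = 95/2.

95/2


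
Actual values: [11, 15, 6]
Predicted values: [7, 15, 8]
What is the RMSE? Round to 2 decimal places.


MSE = 6.6667. RMSE = sqrt(6.6667) = 2.58.

2.58


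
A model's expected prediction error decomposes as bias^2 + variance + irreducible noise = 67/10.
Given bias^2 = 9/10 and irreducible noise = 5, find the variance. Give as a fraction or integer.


Total error = bias^2 + variance + irreducible noise. So variance = 67/10 - 9/10 - 5 = 4/5.

4/5


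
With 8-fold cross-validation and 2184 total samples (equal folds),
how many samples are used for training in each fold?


Each validation fold has 2184/8 = 273 samples. Training set = 2184 - 273 = 1911.

1911


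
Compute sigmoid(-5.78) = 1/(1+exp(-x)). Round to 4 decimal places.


sigma(-5.78) = 1/(1+e^(5.78)) = 1/(1+323.759190) = 1/324.759190 = 0.0031.

0.0031


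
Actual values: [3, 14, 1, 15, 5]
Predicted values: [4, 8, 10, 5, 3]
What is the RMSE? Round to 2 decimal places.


MSE = 44.4000. RMSE = sqrt(44.4000) = 6.66.

6.66


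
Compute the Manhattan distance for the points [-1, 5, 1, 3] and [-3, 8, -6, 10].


d = sum of absolute differences: |-1--3|=2 + |5-8|=3 + |1--6|=7 + |3-10|=7 = 19.

19


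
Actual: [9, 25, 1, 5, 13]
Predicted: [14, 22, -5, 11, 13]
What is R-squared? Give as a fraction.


Mean(y) = 53/5. SS_res = 106. SS_tot = 1696/5. R^2 = 1 - 106/(1696/5) = 11/16.

11/16


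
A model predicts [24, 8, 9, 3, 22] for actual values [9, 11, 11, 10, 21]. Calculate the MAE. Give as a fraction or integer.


MAE = (1/5) * (|9-24|=15 + |11-8|=3 + |11-9|=2 + |10-3|=7 + |21-22|=1). Sum = 28. MAE = 28/5.

28/5


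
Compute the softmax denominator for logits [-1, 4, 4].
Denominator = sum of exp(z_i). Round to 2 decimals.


Denom = e^-1=0.3679 + e^4=54.5982 + e^4=54.5982. Sum = 109.5643, which rounds to 109.56.

109.56


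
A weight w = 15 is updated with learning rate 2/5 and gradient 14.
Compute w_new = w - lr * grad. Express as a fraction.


w_new = 15 - 2/5 * 14 = 15 - 28/5 = 47/5.

47/5


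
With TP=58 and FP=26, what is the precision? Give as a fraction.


Precision = TP / (TP + FP) = 58 / 84 = 29/42.

29/42


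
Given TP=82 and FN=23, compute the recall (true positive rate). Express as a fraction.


Recall = TP / (TP + FN) = 82 / 105 = 82/105.

82/105


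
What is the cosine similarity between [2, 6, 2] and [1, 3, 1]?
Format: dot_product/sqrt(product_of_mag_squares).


dot = 22. |a|^2 = 44, |b|^2 = 11. cos = 22/sqrt(484).

22/sqrt(484)


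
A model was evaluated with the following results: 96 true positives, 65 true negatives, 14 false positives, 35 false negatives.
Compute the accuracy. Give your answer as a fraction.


Accuracy = (TP + TN) / (TP + TN + FP + FN) = (96 + 65) / 210 = 23/30.

23/30


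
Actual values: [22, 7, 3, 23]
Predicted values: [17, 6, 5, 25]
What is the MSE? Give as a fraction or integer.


MSE = (1/4) * ((22-17)^2=25 + (7-6)^2=1 + (3-5)^2=4 + (23-25)^2=4). Sum = 34. MSE = 17/2.

17/2


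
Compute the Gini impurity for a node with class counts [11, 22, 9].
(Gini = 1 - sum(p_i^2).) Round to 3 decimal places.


Total = 42. Proportions: 11/42, 22/42, 9/42. sum(p_i^2) = 0.3889. Gini = 1 - 0.3889 = 0.6111, which rounds to 0.611.

0.611


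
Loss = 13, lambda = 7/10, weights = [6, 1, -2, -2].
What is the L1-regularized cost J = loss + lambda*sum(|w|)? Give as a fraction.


L1 norm = sum(|w|) = 11. J = 13 + 7/10 * 11 = 207/10.

207/10


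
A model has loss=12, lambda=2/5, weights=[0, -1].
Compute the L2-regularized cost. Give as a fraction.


L2 sq norm = sum(w^2) = 1. J = 12 + 2/5 * 1 = 62/5.

62/5


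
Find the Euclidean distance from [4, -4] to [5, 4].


d = sqrt(sum of squared differences). (4-5)^2=1, (-4-4)^2=64. Sum = 65.

sqrt(65)


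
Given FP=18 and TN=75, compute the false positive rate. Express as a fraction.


FPR = FP / (FP + TN) = 18 / 93 = 6/31.

6/31


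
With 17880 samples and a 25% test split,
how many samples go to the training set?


Test set = 17880 * 25% = 4470. Training set = 17880 - 4470 = 13410.

13410


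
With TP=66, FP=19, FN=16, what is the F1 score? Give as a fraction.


Precision = 66/85 = 66/85. Recall = 66/82 = 33/41. F1 = 2*P*R/(P+R) = 132/167.

132/167


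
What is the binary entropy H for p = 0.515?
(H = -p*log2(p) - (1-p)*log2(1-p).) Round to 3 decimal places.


H = -0.515*log2(0.515) - 0.485*log2(0.485) = 0.999.

0.999


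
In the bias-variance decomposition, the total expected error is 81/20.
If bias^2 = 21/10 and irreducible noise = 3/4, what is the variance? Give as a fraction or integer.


Total error = bias^2 + variance + irreducible noise. So variance = 81/20 - 21/10 - 3/4 = 6/5.

6/5


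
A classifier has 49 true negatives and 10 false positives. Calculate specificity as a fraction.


Specificity = TN / (TN + FP) = 49 / 59 = 49/59.

49/59


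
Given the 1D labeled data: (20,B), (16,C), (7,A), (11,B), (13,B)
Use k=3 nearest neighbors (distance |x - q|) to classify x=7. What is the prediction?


Distances: |20-7|=13, |16-7|=9, |7-7|=0, |11-7|=4, |13-7|=6. 3 nearest: (7,A), (11,B), (13,B). Counts: {'A': 1, 'B': 2}. Majority class: B.

B


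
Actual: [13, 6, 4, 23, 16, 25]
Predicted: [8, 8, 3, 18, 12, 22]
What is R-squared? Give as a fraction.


Mean(y) = 29/2. SS_res = 80. SS_tot = 739/2. R^2 = 1 - 80/(739/2) = 579/739.

579/739


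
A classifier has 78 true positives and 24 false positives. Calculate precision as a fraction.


Precision = TP / (TP + FP) = 78 / 102 = 13/17.

13/17


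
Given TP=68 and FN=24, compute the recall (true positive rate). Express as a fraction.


Recall = TP / (TP + FN) = 68 / 92 = 17/23.

17/23


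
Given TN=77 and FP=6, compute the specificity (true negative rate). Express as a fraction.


Specificity = TN / (TN + FP) = 77 / 83 = 77/83.

77/83


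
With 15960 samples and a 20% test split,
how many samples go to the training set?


Test set = 15960 * 20% = 3192. Training set = 15960 - 3192 = 12768.

12768


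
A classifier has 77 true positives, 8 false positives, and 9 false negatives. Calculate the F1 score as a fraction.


Precision = 77/85 = 77/85. Recall = 77/86 = 77/86. F1 = 2*P*R/(P+R) = 154/171.

154/171


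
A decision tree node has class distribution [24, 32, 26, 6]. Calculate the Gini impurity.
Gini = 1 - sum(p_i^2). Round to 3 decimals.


Total = 88. Proportions: 24/88, 32/88, 26/88, 6/88. sum(p_i^2) = 0.2986. Gini = 1 - 0.2986 = 0.7014, which rounds to 0.701.

0.701


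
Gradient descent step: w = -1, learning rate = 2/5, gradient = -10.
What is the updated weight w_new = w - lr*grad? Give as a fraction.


w_new = -1 - 2/5 * -10 = -1 - -4 = 3.

3


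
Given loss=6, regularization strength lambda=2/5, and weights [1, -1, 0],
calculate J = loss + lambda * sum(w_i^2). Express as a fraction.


L2 sq norm = sum(w^2) = 2. J = 6 + 2/5 * 2 = 34/5.

34/5


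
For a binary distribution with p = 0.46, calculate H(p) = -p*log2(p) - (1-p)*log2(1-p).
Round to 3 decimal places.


H = -0.46*log2(0.46) - 0.54*log2(0.54) = 0.995.

0.995


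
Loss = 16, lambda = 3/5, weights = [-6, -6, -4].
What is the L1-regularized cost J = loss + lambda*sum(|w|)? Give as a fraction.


L1 norm = sum(|w|) = 16. J = 16 + 3/5 * 16 = 128/5.

128/5


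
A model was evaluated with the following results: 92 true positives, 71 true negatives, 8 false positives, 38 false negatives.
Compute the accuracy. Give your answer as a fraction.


Accuracy = (TP + TN) / (TP + TN + FP + FN) = (92 + 71) / 209 = 163/209.

163/209


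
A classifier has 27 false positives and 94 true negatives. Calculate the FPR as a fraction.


FPR = FP / (FP + TN) = 27 / 121 = 27/121.

27/121


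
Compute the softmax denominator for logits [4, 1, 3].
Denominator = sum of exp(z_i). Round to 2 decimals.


Denom = e^4=54.5982 + e^1=2.7183 + e^3=20.0855. Sum = 77.4020, which rounds to 77.40.

77.40


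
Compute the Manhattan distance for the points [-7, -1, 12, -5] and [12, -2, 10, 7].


d = sum of absolute differences: |-7-12|=19 + |-1--2|=1 + |12-10|=2 + |-5-7|=12 = 34.

34


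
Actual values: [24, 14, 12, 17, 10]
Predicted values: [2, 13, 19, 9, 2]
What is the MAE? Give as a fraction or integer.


MAE = (1/5) * (|24-2|=22 + |14-13|=1 + |12-19|=7 + |17-9|=8 + |10-2|=8). Sum = 46. MAE = 46/5.

46/5


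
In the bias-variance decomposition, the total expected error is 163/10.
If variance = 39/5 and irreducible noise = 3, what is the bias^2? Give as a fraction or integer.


Total error = bias^2 + variance + irreducible noise. So bias^2 = 163/10 - 39/5 - 3 = 11/2.

11/2


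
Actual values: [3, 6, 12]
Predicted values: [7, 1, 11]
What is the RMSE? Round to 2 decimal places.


MSE = 14.0000. RMSE = sqrt(14.0000) = 3.74.

3.74


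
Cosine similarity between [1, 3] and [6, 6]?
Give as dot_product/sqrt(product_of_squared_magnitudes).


dot = 24. |a|^2 = 10, |b|^2 = 72. cos = 24/sqrt(720).

24/sqrt(720)


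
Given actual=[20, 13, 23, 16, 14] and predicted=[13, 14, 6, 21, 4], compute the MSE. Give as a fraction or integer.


MSE = (1/5) * ((20-13)^2=49 + (13-14)^2=1 + (23-6)^2=289 + (16-21)^2=25 + (14-4)^2=100). Sum = 464. MSE = 464/5.

464/5


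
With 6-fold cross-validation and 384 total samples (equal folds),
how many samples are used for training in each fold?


Each validation fold has 384/6 = 64 samples. Training set = 384 - 64 = 320.

320


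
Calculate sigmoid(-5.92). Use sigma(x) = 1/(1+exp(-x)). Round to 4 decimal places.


sigma(-5.92) = 1/(1+e^(5.92)) = 1/(1+372.411714) = 1/373.411714 = 0.0027.

0.0027


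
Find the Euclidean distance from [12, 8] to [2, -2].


d = sqrt(sum of squared differences). (12-2)^2=100, (8--2)^2=100. Sum = 200.

sqrt(200)


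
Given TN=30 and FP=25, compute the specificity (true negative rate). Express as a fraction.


Specificity = TN / (TN + FP) = 30 / 55 = 6/11.

6/11


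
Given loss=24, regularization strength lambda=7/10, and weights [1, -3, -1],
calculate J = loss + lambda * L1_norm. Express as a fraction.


L1 norm = sum(|w|) = 5. J = 24 + 7/10 * 5 = 55/2.

55/2


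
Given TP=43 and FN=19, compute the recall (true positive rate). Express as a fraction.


Recall = TP / (TP + FN) = 43 / 62 = 43/62.

43/62


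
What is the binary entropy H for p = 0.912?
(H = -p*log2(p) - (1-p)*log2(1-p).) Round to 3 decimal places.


H = -0.912*log2(0.912) - 0.088*log2(0.088) = 0.430.

0.430


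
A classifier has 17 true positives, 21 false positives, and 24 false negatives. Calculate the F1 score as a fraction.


Precision = 17/38 = 17/38. Recall = 17/41 = 17/41. F1 = 2*P*R/(P+R) = 34/79.

34/79


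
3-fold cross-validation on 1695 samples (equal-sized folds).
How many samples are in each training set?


Each validation fold has 1695/3 = 565 samples. Training set = 1695 - 565 = 1130.

1130


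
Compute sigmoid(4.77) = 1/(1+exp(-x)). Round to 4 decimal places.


sigma(4.77) = 1/(1+e^(-4.77)) = 1/(1+0.008480) = 1/1.008480 = 0.9916.

0.9916


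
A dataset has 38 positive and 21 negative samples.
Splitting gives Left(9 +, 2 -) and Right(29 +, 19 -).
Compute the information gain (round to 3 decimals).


H(parent) = 0.9393. H(left) = 0.6840, H(right) = 0.9685. Weighted = (11/59)*0.6840 + (48/59)*0.9685 = 0.9155. IG = 0.9393 - 0.9155 = 0.0238, which rounds to 0.024.

0.024


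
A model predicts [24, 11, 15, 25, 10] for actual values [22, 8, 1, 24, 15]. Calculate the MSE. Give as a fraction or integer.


MSE = (1/5) * ((22-24)^2=4 + (8-11)^2=9 + (1-15)^2=196 + (24-25)^2=1 + (15-10)^2=25). Sum = 235. MSE = 47.

47


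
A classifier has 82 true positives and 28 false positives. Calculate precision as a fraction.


Precision = TP / (TP + FP) = 82 / 110 = 41/55.

41/55


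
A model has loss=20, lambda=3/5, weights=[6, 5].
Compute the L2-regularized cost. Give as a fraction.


L2 sq norm = sum(w^2) = 61. J = 20 + 3/5 * 61 = 283/5.

283/5


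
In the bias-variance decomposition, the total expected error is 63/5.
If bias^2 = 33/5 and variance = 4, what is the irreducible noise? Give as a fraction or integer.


Total error = bias^2 + variance + irreducible noise. So irreducible noise = 63/5 - 33/5 - 4 = 2.

2


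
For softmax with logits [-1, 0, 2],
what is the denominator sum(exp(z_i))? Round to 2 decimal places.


Denom = e^-1=0.3679 + e^0=1.0000 + e^2=7.3891. Sum = 8.7570, which rounds to 8.76.

8.76


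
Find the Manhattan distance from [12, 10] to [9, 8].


d = sum of absolute differences: |12-9|=3 + |10-8|=2 = 5.

5


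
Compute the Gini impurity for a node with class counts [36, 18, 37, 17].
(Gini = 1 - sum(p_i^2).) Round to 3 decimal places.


Total = 108. Proportions: 36/108, 18/108, 37/108, 17/108. sum(p_i^2) = 0.2810. Gini = 1 - 0.2810 = 0.7190, which rounds to 0.719.

0.719


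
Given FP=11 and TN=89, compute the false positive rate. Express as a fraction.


FPR = FP / (FP + TN) = 11 / 100 = 11/100.

11/100


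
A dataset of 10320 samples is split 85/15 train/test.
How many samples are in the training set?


Test set = 10320 * 15% = 1548. Training set = 10320 - 1548 = 8772.

8772


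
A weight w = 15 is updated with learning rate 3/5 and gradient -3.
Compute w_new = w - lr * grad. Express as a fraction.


w_new = 15 - 3/5 * -3 = 15 - -9/5 = 84/5.

84/5


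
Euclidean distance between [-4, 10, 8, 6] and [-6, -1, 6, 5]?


d = sqrt(sum of squared differences). (-4--6)^2=4, (10--1)^2=121, (8-6)^2=4, (6-5)^2=1. Sum = 130.

sqrt(130)


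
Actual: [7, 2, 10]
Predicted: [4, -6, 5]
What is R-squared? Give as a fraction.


Mean(y) = 19/3. SS_res = 98. SS_tot = 98/3. R^2 = 1 - 98/(98/3) = -2.

-2


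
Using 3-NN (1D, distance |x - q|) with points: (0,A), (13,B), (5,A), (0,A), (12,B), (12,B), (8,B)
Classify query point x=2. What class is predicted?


Distances: |0-2|=2, |13-2|=11, |5-2|=3, |0-2|=2, |12-2|=10, |12-2|=10, |8-2|=6. 3 nearest: (0,A), (0,A), (5,A). Counts: {'A': 3}. Majority class: A.

A


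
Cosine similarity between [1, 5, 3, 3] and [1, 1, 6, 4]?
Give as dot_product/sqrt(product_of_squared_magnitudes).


dot = 36. |a|^2 = 44, |b|^2 = 54. cos = 36/sqrt(2376).

36/sqrt(2376)


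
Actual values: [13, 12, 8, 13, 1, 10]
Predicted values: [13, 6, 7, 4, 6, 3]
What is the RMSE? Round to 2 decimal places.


MSE = 32.0000. RMSE = sqrt(32.0000) = 5.66.

5.66


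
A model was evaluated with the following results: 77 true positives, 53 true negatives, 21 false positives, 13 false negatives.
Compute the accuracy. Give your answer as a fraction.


Accuracy = (TP + TN) / (TP + TN + FP + FN) = (77 + 53) / 164 = 65/82.

65/82


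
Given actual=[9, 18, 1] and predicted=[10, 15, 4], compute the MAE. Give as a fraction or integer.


MAE = (1/3) * (|9-10|=1 + |18-15|=3 + |1-4|=3). Sum = 7. MAE = 7/3.

7/3


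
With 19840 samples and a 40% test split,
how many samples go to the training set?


Test set = 19840 * 40% = 7936. Training set = 19840 - 7936 = 11904.

11904


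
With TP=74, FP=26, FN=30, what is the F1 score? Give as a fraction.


Precision = 74/100 = 37/50. Recall = 74/104 = 37/52. F1 = 2*P*R/(P+R) = 37/51.

37/51


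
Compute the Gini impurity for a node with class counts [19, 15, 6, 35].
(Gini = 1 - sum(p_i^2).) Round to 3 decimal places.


Total = 75. Proportions: 19/75, 15/75, 6/75, 35/75. sum(p_i^2) = 0.3284. Gini = 1 - 0.3284 = 0.6716, which rounds to 0.672.

0.672


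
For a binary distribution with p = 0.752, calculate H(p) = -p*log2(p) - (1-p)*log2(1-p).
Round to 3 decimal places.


H = -0.752*log2(0.752) - 0.248*log2(0.248) = 0.808.

0.808


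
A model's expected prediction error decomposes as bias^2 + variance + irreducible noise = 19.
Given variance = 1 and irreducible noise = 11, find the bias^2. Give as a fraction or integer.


Total error = bias^2 + variance + irreducible noise. So bias^2 = 19 - 1 - 11 = 7.

7


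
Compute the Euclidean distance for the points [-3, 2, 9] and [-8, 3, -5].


d = sqrt(sum of squared differences). (-3--8)^2=25, (2-3)^2=1, (9--5)^2=196. Sum = 222.

sqrt(222)


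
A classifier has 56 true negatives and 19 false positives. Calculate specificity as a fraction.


Specificity = TN / (TN + FP) = 56 / 75 = 56/75.

56/75


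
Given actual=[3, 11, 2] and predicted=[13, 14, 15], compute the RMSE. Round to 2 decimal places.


MSE = 92.6667. RMSE = sqrt(92.6667) = 9.63.

9.63


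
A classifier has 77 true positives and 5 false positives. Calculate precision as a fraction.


Precision = TP / (TP + FP) = 77 / 82 = 77/82.

77/82


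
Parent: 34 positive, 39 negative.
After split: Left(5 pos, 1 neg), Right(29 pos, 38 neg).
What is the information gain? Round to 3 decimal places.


H(parent) = 0.9966. H(left) = 0.6500, H(right) = 0.9869. Weighted = (6/73)*0.6500 + (67/73)*0.9869 = 0.9592. IG = 0.9966 - 0.9592 = 0.0374, which rounds to 0.037.

0.037


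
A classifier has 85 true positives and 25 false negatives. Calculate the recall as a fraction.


Recall = TP / (TP + FN) = 85 / 110 = 17/22.

17/22


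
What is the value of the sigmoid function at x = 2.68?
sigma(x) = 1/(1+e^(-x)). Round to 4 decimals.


sigma(2.68) = 1/(1+e^(-2.68)) = 1/(1+0.068563) = 1/1.068563 = 0.9358.

0.9358


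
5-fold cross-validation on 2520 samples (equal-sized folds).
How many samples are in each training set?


Each validation fold has 2520/5 = 504 samples. Training set = 2520 - 504 = 2016.

2016


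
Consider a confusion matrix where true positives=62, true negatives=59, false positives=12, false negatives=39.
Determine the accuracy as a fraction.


Accuracy = (TP + TN) / (TP + TN + FP + FN) = (62 + 59) / 172 = 121/172.

121/172


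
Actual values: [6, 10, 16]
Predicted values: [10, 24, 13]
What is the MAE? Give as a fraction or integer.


MAE = (1/3) * (|6-10|=4 + |10-24|=14 + |16-13|=3). Sum = 21. MAE = 7.

7


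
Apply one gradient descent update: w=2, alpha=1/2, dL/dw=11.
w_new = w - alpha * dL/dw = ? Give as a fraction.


w_new = 2 - 1/2 * 11 = 2 - 11/2 = -7/2.

-7/2


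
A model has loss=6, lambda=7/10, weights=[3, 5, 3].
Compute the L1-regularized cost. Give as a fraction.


L1 norm = sum(|w|) = 11. J = 6 + 7/10 * 11 = 137/10.

137/10


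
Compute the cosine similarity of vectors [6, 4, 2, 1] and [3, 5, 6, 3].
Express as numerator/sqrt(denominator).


dot = 53. |a|^2 = 57, |b|^2 = 79. cos = 53/sqrt(4503).

53/sqrt(4503)


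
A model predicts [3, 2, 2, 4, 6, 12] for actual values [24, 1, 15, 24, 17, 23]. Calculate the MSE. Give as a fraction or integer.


MSE = (1/6) * ((24-3)^2=441 + (1-2)^2=1 + (15-2)^2=169 + (24-4)^2=400 + (17-6)^2=121 + (23-12)^2=121). Sum = 1253. MSE = 1253/6.

1253/6


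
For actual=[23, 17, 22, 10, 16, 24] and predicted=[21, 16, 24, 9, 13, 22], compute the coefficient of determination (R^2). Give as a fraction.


Mean(y) = 56/3. SS_res = 23. SS_tot = 430/3. R^2 = 1 - 23/(430/3) = 361/430.

361/430


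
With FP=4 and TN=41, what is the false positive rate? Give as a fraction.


FPR = FP / (FP + TN) = 4 / 45 = 4/45.

4/45


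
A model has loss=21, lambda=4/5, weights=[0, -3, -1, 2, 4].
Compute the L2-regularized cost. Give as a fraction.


L2 sq norm = sum(w^2) = 30. J = 21 + 4/5 * 30 = 45.

45


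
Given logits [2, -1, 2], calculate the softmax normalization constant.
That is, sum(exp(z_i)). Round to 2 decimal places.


Denom = e^2=7.3891 + e^-1=0.3679 + e^2=7.3891. Sum = 15.1461, which rounds to 15.15.

15.15


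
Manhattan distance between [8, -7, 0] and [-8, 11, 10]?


d = sum of absolute differences: |8--8|=16 + |-7-11|=18 + |0-10|=10 = 44.

44


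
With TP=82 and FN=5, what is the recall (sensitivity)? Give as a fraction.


Recall = TP / (TP + FN) = 82 / 87 = 82/87.

82/87


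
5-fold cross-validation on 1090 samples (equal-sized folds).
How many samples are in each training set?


Each validation fold has 1090/5 = 218 samples. Training set = 1090 - 218 = 872.

872


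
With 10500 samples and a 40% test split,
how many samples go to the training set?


Test set = 10500 * 40% = 4200. Training set = 10500 - 4200 = 6300.

6300


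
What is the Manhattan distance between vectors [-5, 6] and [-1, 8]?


d = sum of absolute differences: |-5--1|=4 + |6-8|=2 = 6.

6


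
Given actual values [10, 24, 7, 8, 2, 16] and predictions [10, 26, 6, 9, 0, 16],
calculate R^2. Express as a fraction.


Mean(y) = 67/6. SS_res = 10. SS_tot = 1805/6. R^2 = 1 - 10/(1805/6) = 349/361.

349/361


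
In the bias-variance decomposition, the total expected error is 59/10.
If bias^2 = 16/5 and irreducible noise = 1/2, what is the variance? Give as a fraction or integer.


Total error = bias^2 + variance + irreducible noise. So variance = 59/10 - 16/5 - 1/2 = 11/5.

11/5


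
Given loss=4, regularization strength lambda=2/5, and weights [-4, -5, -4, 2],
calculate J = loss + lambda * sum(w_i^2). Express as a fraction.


L2 sq norm = sum(w^2) = 61. J = 4 + 2/5 * 61 = 142/5.

142/5


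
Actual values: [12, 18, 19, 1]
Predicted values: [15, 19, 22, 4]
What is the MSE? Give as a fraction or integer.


MSE = (1/4) * ((12-15)^2=9 + (18-19)^2=1 + (19-22)^2=9 + (1-4)^2=9). Sum = 28. MSE = 7.

7


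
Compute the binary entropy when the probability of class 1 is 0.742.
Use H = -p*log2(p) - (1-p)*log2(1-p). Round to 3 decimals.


H = -0.742*log2(0.742) - 0.258*log2(0.258) = 0.824.

0.824


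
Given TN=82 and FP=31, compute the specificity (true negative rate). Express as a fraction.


Specificity = TN / (TN + FP) = 82 / 113 = 82/113.

82/113


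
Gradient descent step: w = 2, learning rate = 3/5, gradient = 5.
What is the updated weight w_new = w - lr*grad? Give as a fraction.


w_new = 2 - 3/5 * 5 = 2 - 3 = -1.

-1


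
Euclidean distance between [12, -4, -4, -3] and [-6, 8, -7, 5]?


d = sqrt(sum of squared differences). (12--6)^2=324, (-4-8)^2=144, (-4--7)^2=9, (-3-5)^2=64. Sum = 541.

sqrt(541)


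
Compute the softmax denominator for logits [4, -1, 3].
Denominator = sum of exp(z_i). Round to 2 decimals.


Denom = e^4=54.5982 + e^-1=0.3679 + e^3=20.0855. Sum = 75.0516, which rounds to 75.05.

75.05


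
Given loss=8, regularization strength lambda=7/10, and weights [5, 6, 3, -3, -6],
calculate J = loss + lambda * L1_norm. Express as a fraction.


L1 norm = sum(|w|) = 23. J = 8 + 7/10 * 23 = 241/10.

241/10


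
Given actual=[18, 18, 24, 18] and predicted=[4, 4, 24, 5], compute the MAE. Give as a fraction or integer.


MAE = (1/4) * (|18-4|=14 + |18-4|=14 + |24-24|=0 + |18-5|=13). Sum = 41. MAE = 41/4.

41/4


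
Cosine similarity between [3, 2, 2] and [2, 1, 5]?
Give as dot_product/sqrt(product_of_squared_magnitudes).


dot = 18. |a|^2 = 17, |b|^2 = 30. cos = 18/sqrt(510).

18/sqrt(510)


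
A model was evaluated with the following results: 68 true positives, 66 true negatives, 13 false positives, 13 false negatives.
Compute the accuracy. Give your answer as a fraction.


Accuracy = (TP + TN) / (TP + TN + FP + FN) = (68 + 66) / 160 = 67/80.

67/80


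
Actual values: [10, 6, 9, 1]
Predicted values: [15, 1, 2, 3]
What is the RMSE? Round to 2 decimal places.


MSE = 25.7500. RMSE = sqrt(25.7500) = 5.07.

5.07


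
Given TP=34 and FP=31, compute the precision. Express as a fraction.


Precision = TP / (TP + FP) = 34 / 65 = 34/65.

34/65


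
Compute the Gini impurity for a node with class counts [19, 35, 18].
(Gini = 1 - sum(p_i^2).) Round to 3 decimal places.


Total = 72. Proportions: 19/72, 35/72, 18/72. sum(p_i^2) = 0.3684. Gini = 1 - 0.3684 = 0.6316, which rounds to 0.632.

0.632


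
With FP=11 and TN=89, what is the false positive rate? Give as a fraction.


FPR = FP / (FP + TN) = 11 / 100 = 11/100.

11/100


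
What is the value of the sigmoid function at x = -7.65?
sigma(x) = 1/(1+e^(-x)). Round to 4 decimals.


sigma(-7.65) = 1/(1+e^(7.65)) = 1/(1+2100.645589) = 1/2101.645589 = 0.0005.

0.0005


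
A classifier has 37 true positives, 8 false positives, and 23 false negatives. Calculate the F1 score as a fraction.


Precision = 37/45 = 37/45. Recall = 37/60 = 37/60. F1 = 2*P*R/(P+R) = 74/105.

74/105


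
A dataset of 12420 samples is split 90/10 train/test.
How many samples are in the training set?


Test set = 12420 * 10% = 1242. Training set = 12420 - 1242 = 11178.

11178


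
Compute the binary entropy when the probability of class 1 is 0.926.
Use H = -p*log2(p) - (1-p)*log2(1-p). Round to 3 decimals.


H = -0.926*log2(0.926) - 0.074*log2(0.074) = 0.381.

0.381


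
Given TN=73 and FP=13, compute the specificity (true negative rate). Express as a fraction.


Specificity = TN / (TN + FP) = 73 / 86 = 73/86.

73/86


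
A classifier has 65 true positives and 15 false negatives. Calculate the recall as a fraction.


Recall = TP / (TP + FN) = 65 / 80 = 13/16.

13/16


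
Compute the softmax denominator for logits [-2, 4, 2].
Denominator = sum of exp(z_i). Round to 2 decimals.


Denom = e^-2=0.1353 + e^4=54.5982 + e^2=7.3891. Sum = 62.1226, which rounds to 62.12.

62.12


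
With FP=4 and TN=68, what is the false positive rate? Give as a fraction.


FPR = FP / (FP + TN) = 4 / 72 = 1/18.

1/18


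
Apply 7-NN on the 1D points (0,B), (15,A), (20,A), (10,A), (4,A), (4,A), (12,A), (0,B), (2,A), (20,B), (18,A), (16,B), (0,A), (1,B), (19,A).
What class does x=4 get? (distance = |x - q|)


Distances: |0-4|=4, |15-4|=11, |20-4|=16, |10-4|=6, |4-4|=0, |4-4|=0, |12-4|=8, |0-4|=4, |2-4|=2, |20-4|=16, |18-4|=14, |16-4|=12, |0-4|=4, |1-4|=3, |19-4|=15. 7 nearest: (4,A), (4,A), (2,A), (1,B), (0,A), (0,B), (0,B). Counts: {'A': 4, 'B': 3}. Majority class: A.

A
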